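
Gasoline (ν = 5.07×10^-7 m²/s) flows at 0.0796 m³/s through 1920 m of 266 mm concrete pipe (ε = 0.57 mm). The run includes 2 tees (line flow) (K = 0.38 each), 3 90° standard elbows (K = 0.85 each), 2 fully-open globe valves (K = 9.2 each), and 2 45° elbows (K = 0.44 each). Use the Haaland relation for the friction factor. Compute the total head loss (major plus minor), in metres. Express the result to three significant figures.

H_L ≈ 20.6 m

V = 4Q/(πD²) = 1.432 m/s; V²/2g = 0.1046 m
Re = 7.52×10^5, ε/D = 0.00214 → f = 0.02411 (Haaland)
Major: h_f = f(L/D)·V²/2g = 0.02411·7218·0.1046 = 18.20 m
Minor: ΣK = 22.6; h_m = ΣK·V²/2g = 2.362 m
Total H_L = 18.20 + 2.362 = 20.56 m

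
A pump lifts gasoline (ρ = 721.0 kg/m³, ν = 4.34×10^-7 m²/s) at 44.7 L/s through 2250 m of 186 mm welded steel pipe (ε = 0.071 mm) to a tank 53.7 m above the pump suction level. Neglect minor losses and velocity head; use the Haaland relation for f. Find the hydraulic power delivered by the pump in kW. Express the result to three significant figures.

V = 4Q/(πD²) = 1.645 m/s; Re = 7.05×10^5; ε/D = 3.82×10^-4; f = 0.01650
h_f = f(L/D)V²/2g = 27.54 m
Total head H = z + h_f = 53.7 + 27.54 = 81.24 m
P_hyd = ρgQH = 721.0·9.81·0.0447·81.24 = 25.68 kW

P_hyd ≈ 25.7 kW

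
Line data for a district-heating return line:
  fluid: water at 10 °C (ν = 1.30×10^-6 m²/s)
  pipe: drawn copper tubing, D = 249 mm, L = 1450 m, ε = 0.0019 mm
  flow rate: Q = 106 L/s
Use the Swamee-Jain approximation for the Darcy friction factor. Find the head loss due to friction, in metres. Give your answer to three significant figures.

V = 4Q/(πD²) = 4·0.106/(π·0.249²) = 2.177 m/s
Re = VD/ν = 2.177·0.249/1.30×10^-6 = 4.17×10^5 → turbulent
ε/D = 0.0019/249 = 7.63×10^-6
Swamee-Jain: f = 0.01364
h_f = f(L/D)V²/(2g) = 0.01364·(1450/0.249)·2.177²/(2·9.81) = 19.18 m

h_f ≈ 19.2 m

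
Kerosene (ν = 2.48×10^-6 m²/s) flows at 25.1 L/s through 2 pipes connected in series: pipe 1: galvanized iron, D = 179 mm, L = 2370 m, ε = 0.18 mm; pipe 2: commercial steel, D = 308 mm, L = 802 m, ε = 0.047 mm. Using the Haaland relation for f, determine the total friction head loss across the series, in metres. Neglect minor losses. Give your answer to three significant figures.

H ≈ 15.6 m

Pipe 1: V = 0.9974 m/s, Re = 7.20×10^4, ε/D = 0.00101, f = 0.02271, h_1 = f(L/D)V²/2g = 15.25 m
Pipe 2: V = 0.3369 m/s, Re = 4.18×10^4, ε/D = 1.53×10^-4, f = 0.02197, h_2 = f(L/D)V²/2g = 0.3309 m
Series → Q common, losses add: H = Σh = 15.58 m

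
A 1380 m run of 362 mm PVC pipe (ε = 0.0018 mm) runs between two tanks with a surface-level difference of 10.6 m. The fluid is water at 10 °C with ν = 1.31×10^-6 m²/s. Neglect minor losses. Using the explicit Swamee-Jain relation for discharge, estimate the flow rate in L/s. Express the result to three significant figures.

Swamee-Jain (Type II): Q = -0.965·√(gD⁵h_f/L)·ln[ε/(3.7D) + √(3.17ν²L/(gD³h_f))]
√(gD⁵h_f/L) = √(9.81·0.362⁵·10.6/1380) = 0.02164
ε/(3.7D) = 1.34×10^-6; √(3.17ν²L/(gD³h_f)) = 3.90×10^-5
Q = -0.965·0.02164·ln(4.036×10^-5) = 0.2113 m³/s
Check: V = 2.05 m/s, Re = 5.67×10^5, f = 0.01289, h_f = 10.6 m ≈ 10.6 m ✓

Q ≈ 211 L/s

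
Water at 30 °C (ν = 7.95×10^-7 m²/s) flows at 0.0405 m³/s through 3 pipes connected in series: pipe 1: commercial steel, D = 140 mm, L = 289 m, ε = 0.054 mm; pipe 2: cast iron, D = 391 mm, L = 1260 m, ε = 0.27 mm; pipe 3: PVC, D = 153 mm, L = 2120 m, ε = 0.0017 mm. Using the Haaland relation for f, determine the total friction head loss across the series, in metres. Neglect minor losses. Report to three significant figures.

Pipe 1: V = 2.631 m/s, Re = 4.63×10^5, ε/D = 3.86×10^-4, f = 0.01688, h_1 = f(L/D)V²/2g = 12.29 m
Pipe 2: V = 0.3373 m/s, Re = 1.66×10^5, ε/D = 6.91×10^-4, f = 0.01986, h_2 = f(L/D)V²/2g = 0.3711 m
Pipe 3: V = 2.203 m/s, Re = 4.24×10^5, ε/D = 1.11×10^-5, f = 0.01357, h_3 = f(L/D)V²/2g = 46.50 m
Series → Q common, losses add: H = Σh = 59.17 m

H ≈ 59.2 m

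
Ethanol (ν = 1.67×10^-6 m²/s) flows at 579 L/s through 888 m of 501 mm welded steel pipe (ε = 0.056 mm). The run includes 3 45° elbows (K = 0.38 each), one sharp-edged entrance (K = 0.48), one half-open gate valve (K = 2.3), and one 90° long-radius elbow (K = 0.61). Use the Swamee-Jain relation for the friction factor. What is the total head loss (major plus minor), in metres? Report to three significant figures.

V = 4Q/(πD²) = 2.937 m/s; V²/2g = 0.4397 m
Re = 8.81×10^5, ε/D = 1.12×10^-4 → f = 0.01382 (Swamee-Jain)
Major: h_f = f(L/D)·V²/2g = 0.01382·1772·0.4397 = 10.77 m
Minor: ΣK = 4.53; h_m = ΣK·V²/2g = 1.992 m
Total H_L = 10.77 + 1.992 = 12.76 m

H_L ≈ 12.8 m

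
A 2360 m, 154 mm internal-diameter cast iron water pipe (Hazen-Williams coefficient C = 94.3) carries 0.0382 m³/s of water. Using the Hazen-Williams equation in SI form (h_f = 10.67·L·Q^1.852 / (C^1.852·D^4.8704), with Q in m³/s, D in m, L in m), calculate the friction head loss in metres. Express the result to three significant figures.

h_f ≈ 119 m

h_f = 10.67·2360·0.0382^1.852 / (94.3^1.852·0.154^4.8704) = 118.9 m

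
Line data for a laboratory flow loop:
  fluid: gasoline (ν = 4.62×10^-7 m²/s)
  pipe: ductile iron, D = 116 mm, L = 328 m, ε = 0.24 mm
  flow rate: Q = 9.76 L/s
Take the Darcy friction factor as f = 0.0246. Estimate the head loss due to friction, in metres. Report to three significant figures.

h_f ≈ 3.02 m

V = 4Q/(πD²) = 4·0.00976/(π·0.116²) = 0.9235 m/s
h_f = f(L/D)V²/(2g) = 0.02460·(328/0.116)·0.9235²/(2·9.81) = 3.024 m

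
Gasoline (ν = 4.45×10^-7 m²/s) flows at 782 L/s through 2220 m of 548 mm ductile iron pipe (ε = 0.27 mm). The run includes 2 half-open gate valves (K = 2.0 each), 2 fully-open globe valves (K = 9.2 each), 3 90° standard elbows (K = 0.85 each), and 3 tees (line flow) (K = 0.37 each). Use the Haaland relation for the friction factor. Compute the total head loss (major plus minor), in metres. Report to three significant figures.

H_L ≈ 52.7 m

V = 4Q/(πD²) = 3.316 m/s; V²/2g = 0.5603 m
Re = 4.08×10^6, ε/D = 4.93×10^-4 → f = 0.01679 (Haaland)
Major: h_f = f(L/D)·V²/2g = 0.01679·4051·0.5603 = 38.11 m
Minor: ΣK = 26.1; h_m = ΣK·V²/2g = 14.60 m
Total H_L = 38.11 + 14.60 = 52.71 m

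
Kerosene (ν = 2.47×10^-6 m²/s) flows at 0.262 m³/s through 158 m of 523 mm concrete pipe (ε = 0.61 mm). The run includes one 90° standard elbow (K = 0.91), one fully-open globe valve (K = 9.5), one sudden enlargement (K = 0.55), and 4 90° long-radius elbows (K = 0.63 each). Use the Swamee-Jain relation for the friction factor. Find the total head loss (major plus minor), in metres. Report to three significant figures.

V = 4Q/(πD²) = 1.220 m/s; V²/2g = 0.07581 m
Re = 2.58×10^5, ε/D = 0.00117 → f = 0.02155 (Swamee-Jain)
Major: h_f = f(L/D)·V²/2g = 0.02155·302.1·0.07581 = 0.4935 m
Minor: ΣK = 13.5; h_m = ΣK·V²/2g = 1.022 m
Total H_L = 0.4935 + 1.022 = 1.515 m

H_L ≈ 1.52 m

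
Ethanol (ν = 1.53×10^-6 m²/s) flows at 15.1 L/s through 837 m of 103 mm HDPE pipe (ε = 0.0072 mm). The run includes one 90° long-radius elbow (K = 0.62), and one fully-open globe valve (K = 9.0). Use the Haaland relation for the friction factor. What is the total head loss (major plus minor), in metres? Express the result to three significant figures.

V = 4Q/(πD²) = 1.812 m/s; V²/2g = 0.1674 m
Re = 1.22×10^5, ε/D = 6.99×10^-5 → f = 0.01745 (Haaland)
Major: h_f = f(L/D)·V²/2g = 0.01745·8126·0.1674 = 23.73 m
Minor: ΣK = 9.62; h_m = ΣK·V²/2g = 1.610 m
Total H_L = 23.73 + 1.610 = 25.35 m

H_L ≈ 25.3 m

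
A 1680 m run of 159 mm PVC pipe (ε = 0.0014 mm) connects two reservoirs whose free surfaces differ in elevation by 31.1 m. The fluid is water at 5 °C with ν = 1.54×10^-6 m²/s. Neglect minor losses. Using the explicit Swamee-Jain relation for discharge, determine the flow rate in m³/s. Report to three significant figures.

Q ≈ 0.0380 m³/s

Swamee-Jain (Type II): Q = -0.965·√(gD⁵h_f/L)·ln[ε/(3.7D) + √(3.17ν²L/(gD³h_f))]
√(gD⁵h_f/L) = √(9.81·0.159⁵·31.1/1680) = 0.004296
ε/(3.7D) = 2.38×10^-6; √(3.17ν²L/(gD³h_f)) = 1.01×10^-4
Q = -0.965·0.004296·ln(1.039×10^-4) = 0.03802 m³/s
Check: V = 1.92 m/s, Re = 1.98×10^5, f = 0.01565, h_f = 30.9 m ≈ 31.1 m ✓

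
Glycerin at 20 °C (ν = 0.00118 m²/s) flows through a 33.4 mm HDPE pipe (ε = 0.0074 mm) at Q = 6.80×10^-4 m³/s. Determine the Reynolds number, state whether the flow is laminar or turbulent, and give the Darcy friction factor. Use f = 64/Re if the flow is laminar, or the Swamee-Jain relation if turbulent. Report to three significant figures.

Re ≈ 22.0; laminar; f = 64/Re ≈ 2.91

V = 4Q/(πD²) = 0.7761 m/s
Re = VD/ν = 0.7761·0.0334/0.00118 = 22.0
Re < 2300 → laminar → f = 64/Re = 2.913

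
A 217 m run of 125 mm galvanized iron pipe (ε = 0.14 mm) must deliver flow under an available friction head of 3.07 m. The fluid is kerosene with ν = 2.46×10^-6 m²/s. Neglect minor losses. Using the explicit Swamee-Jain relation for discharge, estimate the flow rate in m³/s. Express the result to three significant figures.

Swamee-Jain (Type II): Q = -0.965·√(gD⁵h_f/L)·ln[ε/(3.7D) + √(3.17ν²L/(gD³h_f))]
√(gD⁵h_f/L) = √(9.81·0.125⁵·3.07/217) = 0.002058
ε/(3.7D) = 3.03×10^-4; √(3.17ν²L/(gD³h_f)) = 2.66×10^-4
Q = -0.965·0.002058·ln(5.687×10^-4) = 0.01484 m³/s
Check: V = 1.21 m/s, Re = 6.14×10^4, f = 0.02391, h_f = 3.09 m ≈ 3.07 m ✓

Q ≈ 0.0148 m³/s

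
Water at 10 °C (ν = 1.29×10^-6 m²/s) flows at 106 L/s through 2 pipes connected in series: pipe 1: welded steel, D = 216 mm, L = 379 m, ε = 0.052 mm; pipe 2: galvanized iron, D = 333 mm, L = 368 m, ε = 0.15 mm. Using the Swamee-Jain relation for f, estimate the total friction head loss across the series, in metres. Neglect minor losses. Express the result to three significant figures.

Pipe 1: V = 2.893 m/s, Re = 4.84×10^5, ε/D = 2.41×10^-4, f = 0.01592, h_1 = f(L/D)V²/2g = 11.91 m
Pipe 2: V = 1.217 m/s, Re = 3.14×10^5, ε/D = 4.50×10^-4, f = 0.01798, h_2 = f(L/D)V²/2g = 1.500 m
Series → Q common, losses add: H = Σh = 13.41 m

H ≈ 13.4 m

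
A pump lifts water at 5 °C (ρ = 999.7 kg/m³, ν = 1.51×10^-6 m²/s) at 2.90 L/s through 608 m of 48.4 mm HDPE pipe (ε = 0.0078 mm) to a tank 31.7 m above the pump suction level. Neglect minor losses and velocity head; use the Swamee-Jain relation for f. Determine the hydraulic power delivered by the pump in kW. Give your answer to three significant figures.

P_hyd ≈ 1.87 kW

V = 4Q/(πD²) = 1.576 m/s; Re = 5.05×10^4; ε/D = 1.61×10^-4; f = 0.02136
h_f = f(L/D)V²/2g = 33.98 m
Total head H = z + h_f = 31.7 + 33.98 = 65.68 m
P_hyd = ρgQH = 999.7·9.81·0.00290·65.68 = 1.868 kW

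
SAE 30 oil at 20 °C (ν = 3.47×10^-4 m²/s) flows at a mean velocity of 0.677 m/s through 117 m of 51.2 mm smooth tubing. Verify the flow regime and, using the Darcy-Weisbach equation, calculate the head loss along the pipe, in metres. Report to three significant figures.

Re = VD/ν = 0.677·0.05120/3.47×10^-4 = 99.9 → laminar (Re < 2300)
f = 64/Re = 0.6407
h_f = f(L/D)V²/(2g) = 0.6407·(117/0.05120)·0.677²/(2·9.81) = 34.20 m

h_f ≈ 34.2 m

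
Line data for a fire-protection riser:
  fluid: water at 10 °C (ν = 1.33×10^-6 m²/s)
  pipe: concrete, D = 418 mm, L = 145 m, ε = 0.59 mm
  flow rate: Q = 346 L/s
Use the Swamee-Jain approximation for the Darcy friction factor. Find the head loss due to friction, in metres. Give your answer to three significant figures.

h_f ≈ 2.45 m

V = 4Q/(πD²) = 4·0.346/(π·0.418²) = 2.521 m/s
Re = VD/ν = 2.521·0.418/1.33×10^-6 = 7.92×10^5 → turbulent
ε/D = 0.59/418 = 0.00141
Swamee-Jain: f = 0.02179
h_f = f(L/D)V²/(2g) = 0.02179·(145/0.418)·2.521²/(2·9.81) = 2.449 m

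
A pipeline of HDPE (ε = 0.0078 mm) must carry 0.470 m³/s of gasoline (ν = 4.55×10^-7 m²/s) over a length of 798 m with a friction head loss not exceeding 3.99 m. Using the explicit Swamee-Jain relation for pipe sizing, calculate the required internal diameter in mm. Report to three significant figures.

Swamee-Jain (Type III): D = 0.66·[ε^1.25·(LQ²/(gh_f))^4.75 + ν·Q^9.4·(L/(gh_f))^5.2]^0.04
LQ²/(gh_f) = 4.504; L/(gh_f) = 20.39
Term 1 = ε^1.25·(…)^4.75 = 5.24×10^-4; Term 2 = ν·Q^9.4·(…)^5.2 = 0.00242
D = 0.66·(5.24×10^-4 + 0.00242)^0.04 = 0.5228 m = 523 mm
Check: V = 2.19 m/s, Re = 2.52×10^6, f = 0.01061, h_f = 3.96 m ≈ 3.99 m ✓

D ≈ 523 mm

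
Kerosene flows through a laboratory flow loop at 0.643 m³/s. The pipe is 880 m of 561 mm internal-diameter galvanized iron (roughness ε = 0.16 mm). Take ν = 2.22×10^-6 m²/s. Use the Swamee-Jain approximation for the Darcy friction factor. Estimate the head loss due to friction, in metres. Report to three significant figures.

h_f ≈ 8.64 m

V = 4Q/(πD²) = 4·0.643/(π·0.561²) = 2.601 m/s
Re = VD/ν = 2.601·0.561/2.22×10^-6 = 6.57×10^5 → turbulent
ε/D = 0.16/561 = 2.85×10^-4
Swamee-Jain: f = 0.01597
h_f = f(L/D)V²/(2g) = 0.01597·(880/0.561)·2.601²/(2·9.81) = 8.638 m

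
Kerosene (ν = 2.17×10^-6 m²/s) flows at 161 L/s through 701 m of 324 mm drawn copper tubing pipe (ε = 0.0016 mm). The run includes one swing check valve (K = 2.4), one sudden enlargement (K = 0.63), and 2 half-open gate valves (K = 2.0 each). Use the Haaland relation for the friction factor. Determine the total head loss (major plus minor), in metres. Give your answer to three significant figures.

H_L ≈ 7.45 m

V = 4Q/(πD²) = 1.953 m/s; V²/2g = 0.1944 m
Re = 2.92×10^5, ε/D = 4.94×10^-6 → f = 0.01446 (Haaland)
Major: h_f = f(L/D)·V²/2g = 0.01446·2164·0.1944 = 6.079 m
Minor: ΣK = 7.03; h_m = ΣK·V²/2g = 1.366 m
Total H_L = 6.079 + 1.366 = 7.446 m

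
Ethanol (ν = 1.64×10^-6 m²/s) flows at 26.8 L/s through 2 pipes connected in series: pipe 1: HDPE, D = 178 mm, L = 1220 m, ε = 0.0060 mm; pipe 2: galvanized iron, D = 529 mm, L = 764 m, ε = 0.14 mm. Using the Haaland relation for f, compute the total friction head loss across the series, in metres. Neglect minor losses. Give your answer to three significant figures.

H ≈ 7.08 m

Pipe 1: V = 1.077 m/s, Re = 1.17×10^5, ε/D = 3.37×10^-5, f = 0.01741, h_1 = f(L/D)V²/2g = 7.054 m
Pipe 2: V = 0.1219 m/s, Re = 3.93×10^4, ε/D = 2.65×10^-4, f = 0.02257, h_2 = f(L/D)V²/2g = 0.02470 m
Series → Q common, losses add: H = Σh = 7.078 m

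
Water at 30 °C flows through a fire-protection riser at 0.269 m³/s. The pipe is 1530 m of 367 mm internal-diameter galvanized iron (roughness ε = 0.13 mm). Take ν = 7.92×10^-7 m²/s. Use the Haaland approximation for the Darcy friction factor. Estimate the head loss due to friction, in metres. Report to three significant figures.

h_f ≈ 22.0 m

V = 4Q/(πD²) = 4·0.269/(π·0.367²) = 2.543 m/s
Re = VD/ν = 2.543·0.367/7.92×10^-7 = 1.18×10^6 → turbulent
ε/D = 0.13/367 = 3.54×10^-4
Haaland: f = 0.01599
h_f = f(L/D)V²/(2g) = 0.01599·(1530/0.367)·2.543²/(2·9.81) = 21.97 m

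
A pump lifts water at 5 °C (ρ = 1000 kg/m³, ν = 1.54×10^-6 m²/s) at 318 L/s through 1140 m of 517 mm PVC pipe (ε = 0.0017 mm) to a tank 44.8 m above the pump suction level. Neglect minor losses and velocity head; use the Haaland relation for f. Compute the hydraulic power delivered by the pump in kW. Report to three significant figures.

P_hyd ≈ 150 kW

V = 4Q/(πD²) = 1.515 m/s; Re = 5.09×10^5; ε/D = 3.29×10^-6; f = 0.01306
h_f = f(L/D)V²/2g = 3.368 m
Total head H = z + h_f = 44.8 + 3.368 = 48.17 m
P_hyd = ρgQH = 1000·9.81·0.318·48.17 = 150.3 kW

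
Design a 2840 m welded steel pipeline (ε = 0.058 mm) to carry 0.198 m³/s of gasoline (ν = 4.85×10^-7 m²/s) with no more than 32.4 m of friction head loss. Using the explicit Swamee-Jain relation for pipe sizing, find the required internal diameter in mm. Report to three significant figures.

Swamee-Jain (Type III): D = 0.66·[ε^1.25·(LQ²/(gh_f))^4.75 + ν·Q^9.4·(L/(gh_f))^5.2]^0.04
LQ²/(gh_f) = 0.3503; L/(gh_f) = 8.935
Term 1 = ε^1.25·(…)^4.75 = 3.47×10^-8; Term 2 = ν·Q^9.4·(…)^5.2 = 1.05×10^-8
D = 0.66·(3.47×10^-8 + 1.05×10^-8)^0.04 = 0.3355 m = 336 mm
Check: V = 2.24 m/s, Re = 1.55×10^6, f = 0.01413, h_f = 30.6 m ≈ 32.4 m ✓

D ≈ 336 mm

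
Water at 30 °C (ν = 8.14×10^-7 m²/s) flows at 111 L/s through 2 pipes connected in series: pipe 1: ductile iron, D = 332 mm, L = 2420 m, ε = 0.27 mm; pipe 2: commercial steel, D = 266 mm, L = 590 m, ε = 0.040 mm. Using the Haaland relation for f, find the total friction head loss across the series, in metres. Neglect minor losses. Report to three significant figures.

Pipe 1: V = 1.282 m/s, Re = 5.23×10^5, ε/D = 8.13×10^-4, f = 0.01930, h_1 = f(L/D)V²/2g = 11.79 m
Pipe 2: V = 1.997 m/s, Re = 6.53×10^5, ε/D = 1.50×10^-4, f = 0.01445, h_2 = f(L/D)V²/2g = 6.519 m
Series → Q common, losses add: H = Σh = 18.31 m

H ≈ 18.3 m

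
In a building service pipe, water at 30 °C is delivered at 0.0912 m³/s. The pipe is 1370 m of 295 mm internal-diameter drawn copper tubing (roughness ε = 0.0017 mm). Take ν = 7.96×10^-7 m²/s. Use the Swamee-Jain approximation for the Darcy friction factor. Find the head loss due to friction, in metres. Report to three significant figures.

h_f ≈ 5.57 m

V = 4Q/(πD²) = 4·0.0912/(π·0.295²) = 1.334 m/s
Re = VD/ν = 1.334·0.295/7.96×10^-7 = 4.95×10^5 → turbulent
ε/D = 0.0017/295 = 5.76×10^-6
Swamee-Jain: f = 0.01321
h_f = f(L/D)V²/(2g) = 0.01321·(1370/0.295)·1.334²/(2·9.81) = 5.567 m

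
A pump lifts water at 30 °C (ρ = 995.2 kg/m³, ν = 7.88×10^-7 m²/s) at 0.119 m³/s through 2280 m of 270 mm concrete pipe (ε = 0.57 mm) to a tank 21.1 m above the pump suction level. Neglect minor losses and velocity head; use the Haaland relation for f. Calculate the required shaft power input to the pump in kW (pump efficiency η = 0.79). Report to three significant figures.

P_shaft ≈ 96.7 kW

V = 4Q/(πD²) = 2.078 m/s; Re = 7.12×10^5; ε/D = 0.00211; f = 0.02403
h_f = f(L/D)V²/2g = 44.67 m
Total head H = z + h_f = 21.1 + 44.67 = 65.77 m
P_hyd = ρgQH = 995.2·9.81·0.119·65.77 = 76.41 kW
P_shaft = P_hyd/η = 76.41/0.79 = 96.73 kW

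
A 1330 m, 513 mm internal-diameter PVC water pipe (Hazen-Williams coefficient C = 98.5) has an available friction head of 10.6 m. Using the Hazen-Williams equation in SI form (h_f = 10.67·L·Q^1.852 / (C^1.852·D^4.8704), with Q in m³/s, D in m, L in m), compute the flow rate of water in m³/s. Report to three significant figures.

Q ≈ 0.349 m³/s

Rearranging: Q = [h_f·C^1.852·D^4.8704 / (10.67·L)]^(1/1.852)
Q = [10.6·98.5^1.852·0.513^4.8704 / (10.67·1330)]^0.540 = 0.3490 m³/s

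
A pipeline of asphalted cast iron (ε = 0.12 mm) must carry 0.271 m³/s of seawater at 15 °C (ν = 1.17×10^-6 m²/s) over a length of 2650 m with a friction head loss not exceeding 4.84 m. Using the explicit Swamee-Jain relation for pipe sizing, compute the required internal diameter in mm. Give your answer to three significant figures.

Swamee-Jain (Type III): D = 0.66·[ε^1.25·(LQ²/(gh_f))^4.75 + ν·Q^9.4·(L/(gh_f))^5.2]^0.04
LQ²/(gh_f) = 4.099; L/(gh_f) = 55.81
Term 1 = ε^1.25·(…)^4.75 = 0.0102; Term 2 = ν·Q^9.4·(…)^5.2 = 0.00662
D = 0.66·(0.0102 + 0.00662)^0.04 = 0.5605 m = 561 mm
Check: V = 1.10 m/s, Re = 5.26×10^5, f = 0.01558, h_f = 4.53 m ≈ 4.84 m ✓

D ≈ 561 mm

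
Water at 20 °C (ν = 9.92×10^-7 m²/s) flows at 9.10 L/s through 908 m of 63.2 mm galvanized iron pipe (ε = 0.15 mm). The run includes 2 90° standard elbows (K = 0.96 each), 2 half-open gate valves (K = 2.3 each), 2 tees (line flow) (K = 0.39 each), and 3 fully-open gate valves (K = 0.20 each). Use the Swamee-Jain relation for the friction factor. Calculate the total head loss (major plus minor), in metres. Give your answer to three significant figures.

H_L ≈ 161 m

V = 4Q/(πD²) = 2.901 m/s; V²/2g = 0.4289 m
Re = 1.85×10^5, ε/D = 0.00237 → f = 0.02556 (Swamee-Jain)
Major: h_f = f(L/D)·V²/2g = 0.02556·14367·0.4289 = 157.5 m
Minor: ΣK = 7.90; h_m = ΣK·V²/2g = 3.388 m
Total H_L = 157.5 + 3.388 = 160.9 m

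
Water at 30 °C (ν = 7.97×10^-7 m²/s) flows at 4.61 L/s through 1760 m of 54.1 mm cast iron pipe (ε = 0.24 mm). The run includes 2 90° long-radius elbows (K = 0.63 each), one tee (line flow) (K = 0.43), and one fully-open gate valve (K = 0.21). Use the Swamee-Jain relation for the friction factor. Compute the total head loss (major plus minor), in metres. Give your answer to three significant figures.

H_L ≈ 202 m

V = 4Q/(πD²) = 2.005 m/s; V²/2g = 0.2050 m
Re = 1.36×10^5, ε/D = 0.00444 → f = 0.03027 (Swamee-Jain)
Major: h_f = f(L/D)·V²/2g = 0.03027·32532·0.2050 = 201.8 m
Minor: ΣK = 1.90; h_m = ΣK·V²/2g = 0.3895 m
Total H_L = 201.8 + 0.3895 = 202.2 m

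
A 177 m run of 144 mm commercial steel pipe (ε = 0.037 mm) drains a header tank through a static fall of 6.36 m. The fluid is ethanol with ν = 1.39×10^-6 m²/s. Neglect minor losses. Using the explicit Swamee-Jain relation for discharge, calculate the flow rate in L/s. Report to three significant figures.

Q ≈ 39.8 L/s

Swamee-Jain (Type II): Q = -0.965·√(gD⁵h_f/L)·ln[ε/(3.7D) + √(3.17ν²L/(gD³h_f))]
√(gD⁵h_f/L) = √(9.81·0.144⁵·6.36/177) = 0.004672
ε/(3.7D) = 6.94×10^-5; √(3.17ν²L/(gD³h_f)) = 7.63×10^-5
Q = -0.965·0.004672·ln(1.457×10^-4) = 0.03983 m³/s
Check: V = 2.45 m/s, Re = 2.53×10^5, f = 0.01705, h_f = 6.39 m ≈ 6.36 m ✓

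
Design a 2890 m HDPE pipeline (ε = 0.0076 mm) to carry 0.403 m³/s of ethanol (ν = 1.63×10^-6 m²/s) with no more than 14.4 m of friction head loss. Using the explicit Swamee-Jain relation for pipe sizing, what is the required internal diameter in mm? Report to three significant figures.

D ≈ 517 mm

Swamee-Jain (Type III): D = 0.66·[ε^1.25·(LQ²/(gh_f))^4.75 + ν·Q^9.4·(L/(gh_f))^5.2]^0.04
LQ²/(gh_f) = 3.323; L/(gh_f) = 20.46
Term 1 = ε^1.25·(…)^4.75 = 1.20×10^-4; Term 2 = ν·Q^9.4·(…)^5.2 = 0.00208
D = 0.66·(1.20×10^-4 + 0.00208)^0.04 = 0.5167 m = 517 mm
Check: V = 1.92 m/s, Re = 6.09×10^5, f = 0.01290, h_f = 13.6 m ≈ 14.4 m ✓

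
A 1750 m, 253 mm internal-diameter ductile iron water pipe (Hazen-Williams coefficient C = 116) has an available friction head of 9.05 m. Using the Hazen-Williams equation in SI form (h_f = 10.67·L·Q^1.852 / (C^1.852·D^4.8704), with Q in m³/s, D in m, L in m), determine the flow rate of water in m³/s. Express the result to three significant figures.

Rearranging: Q = [h_f·C^1.852·D^4.8704 / (10.67·L)]^(1/1.852)
Q = [9.05·116^1.852·0.253^4.8704 / (10.67·1750)]^0.540 = 0.05071 m³/s

Q ≈ 0.0507 m³/s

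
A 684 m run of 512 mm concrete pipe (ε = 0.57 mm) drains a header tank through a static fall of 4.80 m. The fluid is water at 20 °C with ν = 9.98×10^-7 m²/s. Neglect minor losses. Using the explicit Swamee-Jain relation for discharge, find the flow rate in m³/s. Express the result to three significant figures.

Q ≈ 0.382 m³/s

Swamee-Jain (Type II): Q = -0.965·√(gD⁵h_f/L)·ln[ε/(3.7D) + √(3.17ν²L/(gD³h_f))]
√(gD⁵h_f/L) = √(9.81·0.512⁵·4.80/684) = 0.04922
ε/(3.7D) = 3.01×10^-4; √(3.17ν²L/(gD³h_f)) = 1.85×10^-5
Q = -0.965·0.04922·ln(3.194×10^-4) = 0.3823 m³/s
Check: V = 1.86 m/s, Re = 9.53×10^5, f = 0.02054, h_f = 4.82 m ≈ 4.80 m ✓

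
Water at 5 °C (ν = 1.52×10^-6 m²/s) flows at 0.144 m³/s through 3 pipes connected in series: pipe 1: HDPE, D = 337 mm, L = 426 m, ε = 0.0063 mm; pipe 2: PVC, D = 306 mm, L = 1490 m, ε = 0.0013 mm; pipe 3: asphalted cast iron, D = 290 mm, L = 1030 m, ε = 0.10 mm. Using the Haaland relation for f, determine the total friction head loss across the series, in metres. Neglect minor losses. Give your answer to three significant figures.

Pipe 1: V = 1.614 m/s, Re = 3.58×10^5, ε/D = 1.87×10^-5, f = 0.01405, h_1 = f(L/D)V²/2g = 2.360 m
Pipe 2: V = 1.958 m/s, Re = 3.94×10^5, ε/D = 4.25×10^-6, f = 0.01368, h_2 = f(L/D)V²/2g = 13.01 m
Pipe 3: V = 2.180 m/s, Re = 4.16×10^5, ε/D = 3.45×10^-4, f = 0.01670, h_3 = f(L/D)V²/2g = 14.36 m
Series → Q common, losses add: H = Σh = 29.74 m

H ≈ 29.7 m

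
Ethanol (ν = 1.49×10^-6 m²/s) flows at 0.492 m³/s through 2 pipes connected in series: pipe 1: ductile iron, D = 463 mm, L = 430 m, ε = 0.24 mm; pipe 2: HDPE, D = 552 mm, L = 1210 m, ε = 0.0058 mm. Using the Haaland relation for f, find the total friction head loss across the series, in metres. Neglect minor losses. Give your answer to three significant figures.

Pipe 1: V = 2.922 m/s, Re = 9.08×10^5, ε/D = 5.18×10^-4, f = 0.01734, h_1 = f(L/D)V²/2g = 7.009 m
Pipe 2: V = 2.056 m/s, Re = 7.62×10^5, ε/D = 1.05×10^-5, f = 0.01229, h_2 = f(L/D)V²/2g = 5.805 m
Series → Q common, losses add: H = Σh = 12.81 m

H ≈ 12.8 m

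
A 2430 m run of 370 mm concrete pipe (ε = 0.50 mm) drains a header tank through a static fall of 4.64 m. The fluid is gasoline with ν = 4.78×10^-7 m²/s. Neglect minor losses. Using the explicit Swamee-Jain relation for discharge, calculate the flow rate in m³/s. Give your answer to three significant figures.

Swamee-Jain (Type II): Q = -0.965·√(gD⁵h_f/L)·ln[ε/(3.7D) + √(3.17ν²L/(gD³h_f))]
√(gD⁵h_f/L) = √(9.81·0.370⁵·4.64/2430) = 0.01140
ε/(3.7D) = 3.65×10^-4; √(3.17ν²L/(gD³h_f)) = 2.76×10^-5
Q = -0.965·0.01140·ln(3.929×10^-4) = 0.08625 m³/s
Check: V = 0.802 m/s, Re = 6.21×10^5, f = 0.02166, h_f = 4.66 m ≈ 4.64 m ✓

Q ≈ 0.0862 m³/s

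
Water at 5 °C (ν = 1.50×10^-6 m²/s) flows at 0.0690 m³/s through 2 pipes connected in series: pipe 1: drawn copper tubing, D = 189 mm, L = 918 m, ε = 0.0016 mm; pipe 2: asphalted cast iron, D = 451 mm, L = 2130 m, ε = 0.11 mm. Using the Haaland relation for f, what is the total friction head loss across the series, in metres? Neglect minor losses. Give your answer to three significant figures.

H ≈ 22.3 m

Pipe 1: V = 2.459 m/s, Re = 3.10×10^5, ε/D = 8.47×10^-6, f = 0.01432, h_1 = f(L/D)V²/2g = 21.45 m
Pipe 2: V = 0.4319 m/s, Re = 1.30×10^5, ε/D = 2.44×10^-4, f = 0.01819, h_2 = f(L/D)V²/2g = 0.8168 m
Series → Q common, losses add: H = Σh = 22.27 m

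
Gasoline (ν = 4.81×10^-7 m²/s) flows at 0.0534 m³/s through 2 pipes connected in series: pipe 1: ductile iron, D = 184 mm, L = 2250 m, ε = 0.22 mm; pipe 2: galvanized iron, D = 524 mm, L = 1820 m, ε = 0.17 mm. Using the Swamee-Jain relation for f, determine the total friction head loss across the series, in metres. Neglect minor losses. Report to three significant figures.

H ≈ 52.9 m

Pipe 1: V = 2.008 m/s, Re = 7.68×10^5, ε/D = 0.00120, f = 0.02096, h_1 = f(L/D)V²/2g = 52.69 m
Pipe 2: V = 0.2476 m/s, Re = 2.70×10^5, ε/D = 3.24×10^-4, f = 0.01740, h_2 = f(L/D)V²/2g = 0.1889 m
Series → Q common, losses add: H = Σh = 52.88 m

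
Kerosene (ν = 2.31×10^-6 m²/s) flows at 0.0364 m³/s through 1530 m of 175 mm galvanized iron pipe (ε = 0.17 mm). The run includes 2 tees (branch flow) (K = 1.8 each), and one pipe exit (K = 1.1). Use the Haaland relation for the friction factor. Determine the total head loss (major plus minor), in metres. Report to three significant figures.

H_L ≈ 22.6 m

V = 4Q/(πD²) = 1.513 m/s; V²/2g = 0.1167 m
Re = 1.15×10^5, ε/D = 9.71×10^-4 → f = 0.02161 (Haaland)
Major: h_f = f(L/D)·V²/2g = 0.02161·8743·0.1167 = 22.05 m
Minor: ΣK = 4.70; h_m = ΣK·V²/2g = 0.5486 m
Total H_L = 22.05 + 0.5486 = 22.60 m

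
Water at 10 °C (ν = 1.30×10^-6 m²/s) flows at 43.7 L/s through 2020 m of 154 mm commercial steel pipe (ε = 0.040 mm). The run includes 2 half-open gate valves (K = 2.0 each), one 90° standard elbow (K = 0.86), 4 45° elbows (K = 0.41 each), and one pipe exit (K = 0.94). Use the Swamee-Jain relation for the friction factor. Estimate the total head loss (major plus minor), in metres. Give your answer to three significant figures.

H_L ≈ 64.3 m

V = 4Q/(πD²) = 2.346 m/s; V²/2g = 0.2805 m
Re = 2.78×10^5, ε/D = 2.60×10^-4 → f = 0.01690 (Swamee-Jain)
Major: h_f = f(L/D)·V²/2g = 0.01690·13117·0.2805 = 62.19 m
Minor: ΣK = 7.44; h_m = ΣK·V²/2g = 2.087 m
Total H_L = 62.19 + 2.087 = 64.28 m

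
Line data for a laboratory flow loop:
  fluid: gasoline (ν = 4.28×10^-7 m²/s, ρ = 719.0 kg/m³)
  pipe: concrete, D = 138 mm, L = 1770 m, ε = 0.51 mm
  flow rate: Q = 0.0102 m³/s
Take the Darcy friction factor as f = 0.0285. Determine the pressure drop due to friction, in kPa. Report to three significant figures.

Δp ≈ 61.1 kPa

V = 4Q/(πD²) = 4·0.0102/(π·0.138²) = 0.6819 m/s
h_f = f(L/D)V²/(2g) = 0.02850·(1770/0.138)·0.6819²/(2·9.81) = 8.665 m
Δp = ρg·h_f = 719.0·9.81·8.665 = 61.11 kPa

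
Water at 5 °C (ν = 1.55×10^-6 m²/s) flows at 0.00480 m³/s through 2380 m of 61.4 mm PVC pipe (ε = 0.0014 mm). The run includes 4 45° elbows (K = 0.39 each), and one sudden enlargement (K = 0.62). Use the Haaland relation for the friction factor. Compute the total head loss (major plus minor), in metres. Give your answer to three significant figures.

H_L ≈ 102 m

V = 4Q/(πD²) = 1.621 m/s; V²/2g = 0.1339 m
Re = 6.42×10^4, ε/D = 2.28×10^-5 → f = 0.01966 (Haaland)
Major: h_f = f(L/D)·V²/2g = 0.01966·38762·0.1339 = 102.1 m
Minor: ΣK = 2.18; h_m = ΣK·V²/2g = 0.2920 m
Total H_L = 102.1 + 0.2920 = 102.4 m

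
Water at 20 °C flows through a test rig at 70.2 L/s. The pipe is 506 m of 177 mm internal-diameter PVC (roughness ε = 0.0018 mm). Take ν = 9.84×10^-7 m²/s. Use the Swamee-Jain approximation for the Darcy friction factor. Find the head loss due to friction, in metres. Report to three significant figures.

h_f ≈ 15.7 m

V = 4Q/(πD²) = 4·0.0702/(π·0.177²) = 2.853 m/s
Re = VD/ν = 2.853·0.177/9.84×10^-7 = 5.13×10^5 → turbulent
ε/D = 0.0018/177 = 1.02×10^-5
Swamee-Jain: f = 0.01320
h_f = f(L/D)V²/(2g) = 0.01320·(506/0.177)·2.853²/(2·9.81) = 15.65 m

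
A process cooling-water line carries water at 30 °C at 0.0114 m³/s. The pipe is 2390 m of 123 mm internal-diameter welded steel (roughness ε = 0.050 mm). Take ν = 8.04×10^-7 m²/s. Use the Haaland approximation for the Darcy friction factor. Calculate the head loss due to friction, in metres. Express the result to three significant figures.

h_f ≈ 17.1 m

V = 4Q/(πD²) = 4·0.0114/(π·0.123²) = 0.9594 m/s
Re = VD/ν = 0.9594·0.123/8.04×10^-7 = 1.47×10^5 → turbulent
ε/D = 0.050/123 = 4.07×10^-4
Haaland: f = 0.01873
h_f = f(L/D)V²/(2g) = 0.01873·(2390/0.123)·0.9594²/(2·9.81) = 17.08 m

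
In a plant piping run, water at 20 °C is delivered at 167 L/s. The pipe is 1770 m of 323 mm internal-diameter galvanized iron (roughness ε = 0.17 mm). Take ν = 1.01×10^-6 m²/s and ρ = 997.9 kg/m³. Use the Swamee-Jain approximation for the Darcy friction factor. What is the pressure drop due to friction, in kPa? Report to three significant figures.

V = 4Q/(πD²) = 4·0.167/(π·0.323²) = 2.038 m/s
Re = VD/ν = 2.038·0.323/1.01×10^-6 = 6.52×10^5 → turbulent
ε/D = 0.17/323 = 5.26×10^-4
Swamee-Jain: f = 0.01773
h_f = f(L/D)V²/(2g) = 0.01773·(1770/0.323)·2.038²/(2·9.81) = 20.57 m
Δp = ρg·h_f = 997.9·9.81·20.57 = 201.4 kPa

Δp ≈ 201 kPa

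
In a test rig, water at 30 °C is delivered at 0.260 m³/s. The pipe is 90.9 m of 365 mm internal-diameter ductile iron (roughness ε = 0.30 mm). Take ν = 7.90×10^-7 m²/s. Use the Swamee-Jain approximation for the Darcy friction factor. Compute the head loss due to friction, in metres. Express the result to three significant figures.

V = 4Q/(πD²) = 4·0.260/(π·0.365²) = 2.485 m/s
Re = VD/ν = 2.485·0.365/7.90×10^-7 = 1.15×10^6 → turbulent
ε/D = 0.30/365 = 8.22×10^-4
Swamee-Jain: f = 0.01912
h_f = f(L/D)V²/(2g) = 0.01912·(90.9/0.365)·2.485²/(2·9.81) = 1.499 m

h_f ≈ 1.50 m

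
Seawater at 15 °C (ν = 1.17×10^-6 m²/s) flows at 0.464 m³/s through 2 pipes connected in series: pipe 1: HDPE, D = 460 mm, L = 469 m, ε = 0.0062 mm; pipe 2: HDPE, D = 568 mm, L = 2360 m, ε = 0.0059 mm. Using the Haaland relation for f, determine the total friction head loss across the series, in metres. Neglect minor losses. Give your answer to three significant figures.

H ≈ 13.2 m

Pipe 1: V = 2.792 m/s, Re = 1.10×10^6, ε/D = 1.35×10^-5, f = 0.01167, h_1 = f(L/D)V²/2g = 4.728 m
Pipe 2: V = 1.831 m/s, Re = 8.89×10^5, ε/D = 1.04×10^-5, f = 0.01199, h_2 = f(L/D)V²/2g = 8.516 m
Series → Q common, losses add: H = Σh = 13.24 m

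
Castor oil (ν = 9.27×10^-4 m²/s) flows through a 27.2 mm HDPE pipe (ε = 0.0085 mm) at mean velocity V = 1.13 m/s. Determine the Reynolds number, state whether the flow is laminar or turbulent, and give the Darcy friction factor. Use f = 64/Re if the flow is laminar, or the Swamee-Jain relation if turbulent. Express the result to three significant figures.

Re ≈ 33.2; laminar; f = 64/Re ≈ 1.93

Re = VD/ν = 1.130·0.0272/9.27×10^-4 = 33.2
Re < 2300 → laminar → f = 64/Re = 1.930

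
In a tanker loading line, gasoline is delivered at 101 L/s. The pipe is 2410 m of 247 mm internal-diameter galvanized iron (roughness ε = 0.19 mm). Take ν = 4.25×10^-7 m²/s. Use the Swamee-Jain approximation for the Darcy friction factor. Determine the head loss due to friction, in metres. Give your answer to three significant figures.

V = 4Q/(πD²) = 4·0.101/(π·0.247²) = 2.108 m/s
Re = VD/ν = 2.108·0.247/4.25×10^-7 = 1.23×10^6 → turbulent
ε/D = 0.19/247 = 7.69×10^-4
Swamee-Jain: f = 0.01883
h_f = f(L/D)V²/(2g) = 0.01883·(2410/0.247)·2.108²/(2·9.81) = 41.60 m

h_f ≈ 41.6 m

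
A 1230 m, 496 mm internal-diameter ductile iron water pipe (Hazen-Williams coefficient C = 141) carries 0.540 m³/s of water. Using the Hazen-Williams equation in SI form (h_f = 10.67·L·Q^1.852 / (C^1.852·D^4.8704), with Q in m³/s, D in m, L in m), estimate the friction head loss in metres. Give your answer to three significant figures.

h_f = 10.67·1230·0.540^1.852 / (141^1.852·0.496^4.8704) = 13.34 m

h_f ≈ 13.3 m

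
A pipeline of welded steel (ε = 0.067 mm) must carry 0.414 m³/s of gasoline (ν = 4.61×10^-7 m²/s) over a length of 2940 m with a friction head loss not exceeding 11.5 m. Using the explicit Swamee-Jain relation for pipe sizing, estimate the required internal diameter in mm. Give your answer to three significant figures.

Swamee-Jain (Type III): D = 0.66·[ε^1.25·(LQ²/(gh_f))^4.75 + ν·Q^9.4·(L/(gh_f))^5.2]^0.04
LQ²/(gh_f) = 4.467; L/(gh_f) = 26.06
Term 1 = ε^1.25·(…)^4.75 = 0.00741; Term 2 = ν·Q^9.4·(…)^5.2 = 0.00267
D = 0.66·(0.00741 + 0.00267)^0.04 = 0.5491 m = 549 mm
Check: V = 1.75 m/s, Re = 2.08×10^6, f = 0.01322, h_f = 11.0 m ≈ 11.5 m ✓

D ≈ 549 mm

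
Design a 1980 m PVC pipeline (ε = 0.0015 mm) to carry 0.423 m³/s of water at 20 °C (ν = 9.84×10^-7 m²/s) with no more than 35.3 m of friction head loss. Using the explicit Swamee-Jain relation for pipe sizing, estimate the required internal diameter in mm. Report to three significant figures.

Swamee-Jain (Type III): D = 0.66·[ε^1.25·(LQ²/(gh_f))^4.75 + ν·Q^9.4·(L/(gh_f))^5.2]^0.04
LQ²/(gh_f) = 1.023; L/(gh_f) = 5.718
Term 1 = ε^1.25·(…)^4.75 = 5.85×10^-8; Term 2 = ν·Q^9.4·(…)^5.2 = 2.62×10^-6
D = 0.66·(5.85×10^-8 + 2.62×10^-6)^0.04 = 0.3951 m = 395 mm
Check: V = 3.45 m/s, Re = 1.39×10^6, f = 0.01111, h_f = 33.8 m ≈ 35.3 m ✓

D ≈ 395 mm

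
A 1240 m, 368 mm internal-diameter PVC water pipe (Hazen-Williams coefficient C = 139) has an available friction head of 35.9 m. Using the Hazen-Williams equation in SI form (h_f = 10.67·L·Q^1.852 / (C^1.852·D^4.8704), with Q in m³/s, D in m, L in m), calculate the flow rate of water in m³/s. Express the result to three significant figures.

Q ≈ 0.413 m³/s

Rearranging: Q = [h_f·C^1.852·D^4.8704 / (10.67·L)]^(1/1.852)
Q = [35.9·139^1.852·0.368^4.8704 / (10.67·1240)]^0.540 = 0.4126 m³/s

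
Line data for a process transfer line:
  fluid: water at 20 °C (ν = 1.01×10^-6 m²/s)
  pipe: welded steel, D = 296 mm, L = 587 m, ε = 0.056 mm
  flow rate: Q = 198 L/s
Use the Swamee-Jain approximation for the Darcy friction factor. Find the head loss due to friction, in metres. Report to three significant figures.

V = 4Q/(πD²) = 4·0.198/(π·0.296²) = 2.877 m/s
Re = VD/ν = 2.877·0.296/1.01×10^-6 = 8.43×10^5 → turbulent
ε/D = 0.056/296 = 1.89×10^-4
Swamee-Jain: f = 0.01481
h_f = f(L/D)V²/(2g) = 0.01481·(587/0.296)·2.877²/(2·9.81) = 12.39 m

h_f ≈ 12.4 m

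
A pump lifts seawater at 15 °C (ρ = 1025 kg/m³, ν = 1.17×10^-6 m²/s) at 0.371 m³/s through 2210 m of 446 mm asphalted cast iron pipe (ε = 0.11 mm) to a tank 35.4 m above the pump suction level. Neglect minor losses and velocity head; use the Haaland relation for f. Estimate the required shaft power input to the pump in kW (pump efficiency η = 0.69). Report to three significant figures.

V = 4Q/(πD²) = 2.375 m/s; Re = 9.05×10^5; ε/D = 2.47×10^-4; f = 0.01516
h_f = f(L/D)V²/2g = 21.59 m
Total head H = z + h_f = 35.4 + 21.59 = 56.99 m
P_hyd = ρgQH = 1025·9.81·0.371·56.99 = 212.6 kW
P_shaft = P_hyd/η = 212.6/0.69 = 308.1 kW

P_shaft ≈ 308 kW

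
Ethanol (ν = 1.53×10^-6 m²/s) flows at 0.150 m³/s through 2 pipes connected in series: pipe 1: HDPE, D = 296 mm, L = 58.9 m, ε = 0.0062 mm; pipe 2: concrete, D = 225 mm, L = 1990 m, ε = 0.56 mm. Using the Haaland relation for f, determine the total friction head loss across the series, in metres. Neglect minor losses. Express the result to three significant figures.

Pipe 1: V = 2.180 m/s, Re = 4.22×10^5, ε/D = 2.09×10^-5, f = 0.01369, h_1 = f(L/D)V²/2g = 0.6597 m
Pipe 2: V = 3.773 m/s, Re = 5.55×10^5, ε/D = 0.00249, f = 0.02514, h_2 = f(L/D)V²/2g = 161.3 m
Series → Q common, losses add: H = Σh = 162.0 m

H ≈ 162 m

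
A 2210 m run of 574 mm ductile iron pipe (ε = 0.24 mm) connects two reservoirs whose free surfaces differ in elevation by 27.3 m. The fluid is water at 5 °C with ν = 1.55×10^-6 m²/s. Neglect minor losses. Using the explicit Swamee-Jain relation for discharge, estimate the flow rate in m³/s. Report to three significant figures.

Q ≈ 0.750 m³/s

Swamee-Jain (Type II): Q = -0.965·√(gD⁵h_f/L)·ln[ε/(3.7D) + √(3.17ν²L/(gD³h_f))]
√(gD⁵h_f/L) = √(9.81·0.574⁵·27.3/2210) = 0.08690
ε/(3.7D) = 1.13×10^-4; √(3.17ν²L/(gD³h_f)) = 1.82×10^-5
Q = -0.965·0.08690·ln(1.312×10^-4) = 0.7495 m³/s
Check: V = 2.90 m/s, Re = 1.07×10^6, f = 0.01668, h_f = 27.5 m ≈ 27.3 m ✓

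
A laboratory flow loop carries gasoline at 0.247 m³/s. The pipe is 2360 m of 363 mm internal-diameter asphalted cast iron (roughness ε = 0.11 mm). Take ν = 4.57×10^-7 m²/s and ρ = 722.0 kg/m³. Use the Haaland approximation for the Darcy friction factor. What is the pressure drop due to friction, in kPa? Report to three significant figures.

V = 4Q/(πD²) = 4·0.247/(π·0.363²) = 2.387 m/s
Re = VD/ν = 2.387·0.363/4.57×10^-7 = 1.90×10^6 → turbulent
ε/D = 0.11/363 = 3.03×10^-4
Haaland: f = 0.01534
h_f = f(L/D)V²/(2g) = 0.01534·(2360/0.363)·2.387²/(2·9.81) = 28.96 m
Δp = ρg·h_f = 722.0·9.81·28.96 = 205.1 kPa

Δp ≈ 205 kPa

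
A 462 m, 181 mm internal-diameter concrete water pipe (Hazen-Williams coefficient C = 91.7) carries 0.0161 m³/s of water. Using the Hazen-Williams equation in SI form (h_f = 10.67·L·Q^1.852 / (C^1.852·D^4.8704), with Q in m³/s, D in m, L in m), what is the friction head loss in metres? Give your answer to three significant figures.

h_f = 10.67·462·0.0161^1.852 / (91.7^1.852·0.181^4.8704) = 2.254 m

h_f ≈ 2.25 m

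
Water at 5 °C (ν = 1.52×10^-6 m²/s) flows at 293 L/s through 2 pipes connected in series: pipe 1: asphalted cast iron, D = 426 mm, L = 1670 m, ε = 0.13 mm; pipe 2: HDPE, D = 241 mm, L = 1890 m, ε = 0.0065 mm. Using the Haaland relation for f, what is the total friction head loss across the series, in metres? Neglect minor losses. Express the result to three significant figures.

Pipe 1: V = 2.056 m/s, Re = 5.76×10^5, ε/D = 3.05×10^-4, f = 0.01606, h_1 = f(L/D)V²/2g = 13.56 m
Pipe 2: V = 6.423 m/s, Re = 1.02×10^6, ε/D = 2.70×10^-5, f = 0.01207, h_2 = f(L/D)V²/2g = 199.0 m
Series → Q common, losses add: H = Σh = 212.5 m

H ≈ 213 m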